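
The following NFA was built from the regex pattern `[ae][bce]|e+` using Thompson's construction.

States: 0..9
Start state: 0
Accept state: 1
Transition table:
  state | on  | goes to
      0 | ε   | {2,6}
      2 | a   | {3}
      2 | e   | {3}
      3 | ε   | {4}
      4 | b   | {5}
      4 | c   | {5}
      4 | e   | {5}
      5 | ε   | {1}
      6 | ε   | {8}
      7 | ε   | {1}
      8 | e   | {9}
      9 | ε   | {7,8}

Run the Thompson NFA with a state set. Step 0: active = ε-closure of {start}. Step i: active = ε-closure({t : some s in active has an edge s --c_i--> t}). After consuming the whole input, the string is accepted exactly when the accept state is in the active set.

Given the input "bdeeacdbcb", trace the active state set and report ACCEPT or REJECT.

initial (ε-close {0}): {0,2,6,8}
'b' @ 1: {}  — no active states
rest 'deeacdbcb' ignored (set empty)
after full input: {}  (accept=1 not in)

Answer: REJECT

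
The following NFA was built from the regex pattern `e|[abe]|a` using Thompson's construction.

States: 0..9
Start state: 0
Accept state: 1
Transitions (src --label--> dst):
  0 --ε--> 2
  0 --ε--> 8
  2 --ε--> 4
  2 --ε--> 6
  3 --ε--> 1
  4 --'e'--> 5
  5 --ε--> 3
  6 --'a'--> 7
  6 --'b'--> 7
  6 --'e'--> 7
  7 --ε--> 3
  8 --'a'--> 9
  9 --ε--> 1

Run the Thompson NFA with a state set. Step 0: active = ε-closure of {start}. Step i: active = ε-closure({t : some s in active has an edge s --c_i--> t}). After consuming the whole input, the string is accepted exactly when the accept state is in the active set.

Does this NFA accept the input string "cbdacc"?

Answer: REJECT

Steps:
start: ε-closure({0}) = {0,2,4,6,8}
'c' @ 1: {}  — dead — no transitions
rest 'bdacc' ignored (set empty)
final: {}; accept 1 not in set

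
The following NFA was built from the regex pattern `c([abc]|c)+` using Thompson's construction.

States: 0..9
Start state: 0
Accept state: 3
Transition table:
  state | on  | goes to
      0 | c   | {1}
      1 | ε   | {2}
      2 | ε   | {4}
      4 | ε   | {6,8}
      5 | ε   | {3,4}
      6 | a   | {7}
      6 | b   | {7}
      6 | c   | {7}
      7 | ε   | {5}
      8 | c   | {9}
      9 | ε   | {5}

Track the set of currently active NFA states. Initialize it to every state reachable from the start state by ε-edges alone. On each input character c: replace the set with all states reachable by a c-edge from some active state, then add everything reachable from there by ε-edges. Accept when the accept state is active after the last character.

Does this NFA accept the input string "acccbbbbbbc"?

Answer: REJECT

Derivation:
initial (ε-close {0}): {0}
'a' @ 1: {}  — state set empty
rest 'cccbbbbbbc' ignored (set empty)
final: {}; accept 3 not in set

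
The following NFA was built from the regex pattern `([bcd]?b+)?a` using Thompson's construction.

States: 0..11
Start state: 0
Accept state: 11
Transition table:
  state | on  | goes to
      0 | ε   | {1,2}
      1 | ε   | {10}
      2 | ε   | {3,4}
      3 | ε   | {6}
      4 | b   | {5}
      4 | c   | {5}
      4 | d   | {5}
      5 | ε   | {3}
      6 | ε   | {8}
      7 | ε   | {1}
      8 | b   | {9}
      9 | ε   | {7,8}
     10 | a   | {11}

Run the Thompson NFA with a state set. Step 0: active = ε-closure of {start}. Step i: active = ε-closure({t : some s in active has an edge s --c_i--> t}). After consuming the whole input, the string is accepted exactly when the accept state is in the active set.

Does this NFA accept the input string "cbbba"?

Answer: ACCEPT

Steps:
initial (ε-close {0}): {0,1,2,3,4,6,8,10}
'c' @ 1: {3,5,6,8}
'b' @ 2: {1,7,8,9,10}
'b' @ 3: {1,7,8,9,10}
'b' @ 4: {1,7,8,9,10}
'a' @ 5: {11}  ✓accept
after full input: {11}  (accept=11 in)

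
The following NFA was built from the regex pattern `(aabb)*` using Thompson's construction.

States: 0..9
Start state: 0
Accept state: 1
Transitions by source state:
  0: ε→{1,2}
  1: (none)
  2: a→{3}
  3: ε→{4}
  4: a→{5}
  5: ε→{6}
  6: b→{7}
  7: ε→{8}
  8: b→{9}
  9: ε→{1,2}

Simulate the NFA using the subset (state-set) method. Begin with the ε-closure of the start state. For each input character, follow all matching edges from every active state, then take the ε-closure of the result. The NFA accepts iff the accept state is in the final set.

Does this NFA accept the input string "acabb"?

Answer: REJECT

Derivation:
initial (ε-close {0}): {0,1,2}
'a' @ 1: {3,4}
'c' @ 2: {}  — dead — no transitions
rest 'abb' ignored (set empty)
after full input: {}  (accept=1 not in)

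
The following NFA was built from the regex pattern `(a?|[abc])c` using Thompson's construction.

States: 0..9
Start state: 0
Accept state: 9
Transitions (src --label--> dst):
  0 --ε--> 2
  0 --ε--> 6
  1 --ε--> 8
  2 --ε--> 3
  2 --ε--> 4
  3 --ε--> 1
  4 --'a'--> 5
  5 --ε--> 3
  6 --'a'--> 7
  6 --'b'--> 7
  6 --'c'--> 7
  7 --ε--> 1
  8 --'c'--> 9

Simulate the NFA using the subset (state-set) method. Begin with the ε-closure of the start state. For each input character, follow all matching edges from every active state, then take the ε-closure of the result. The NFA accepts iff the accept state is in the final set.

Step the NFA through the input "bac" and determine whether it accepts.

start: ε-closure({0}) = {0,1,2,3,4,6,8}
'b' @ 1: {1,7,8}
'a' @ 2: {}  — no active states
rest 'c' ignored (set empty)
after full input: {}  (accept=9 not in)

Answer: REJECT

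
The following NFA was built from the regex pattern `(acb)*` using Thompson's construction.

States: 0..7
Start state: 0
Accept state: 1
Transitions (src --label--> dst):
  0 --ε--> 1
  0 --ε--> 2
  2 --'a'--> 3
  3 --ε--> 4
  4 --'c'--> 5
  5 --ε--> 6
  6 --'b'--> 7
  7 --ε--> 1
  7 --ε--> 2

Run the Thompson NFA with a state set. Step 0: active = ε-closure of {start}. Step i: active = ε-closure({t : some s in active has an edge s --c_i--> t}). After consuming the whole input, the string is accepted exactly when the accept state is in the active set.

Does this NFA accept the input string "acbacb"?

initial (ε-close {0}): {0,1,2}
'a' @ 1: {3,4}
'c' @ 2: {5,6}
'b' @ 3: {1,2,7}  [accepting]
'a' @ 4: {3,4}
'c' @ 5: {5,6}
'b' @ 6: {1,2,7}  [accepting]
final: {1,2,7}; accept 1 in set

Answer: ACCEPT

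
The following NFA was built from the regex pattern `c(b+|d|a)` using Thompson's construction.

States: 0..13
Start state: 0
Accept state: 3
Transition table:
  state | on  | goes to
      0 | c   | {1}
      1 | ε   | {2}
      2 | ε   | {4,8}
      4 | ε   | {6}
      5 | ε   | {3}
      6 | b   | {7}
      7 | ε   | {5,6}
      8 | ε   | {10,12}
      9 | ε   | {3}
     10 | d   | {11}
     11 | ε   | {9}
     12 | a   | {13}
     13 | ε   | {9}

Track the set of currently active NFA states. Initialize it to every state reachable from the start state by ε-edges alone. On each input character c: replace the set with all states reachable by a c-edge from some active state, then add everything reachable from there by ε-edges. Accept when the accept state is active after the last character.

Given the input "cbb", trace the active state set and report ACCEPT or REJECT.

Answer: ACCEPT

Derivation:
S₀ = ε-closure({0}) = {0}
'c' @ 1: {1,2,4,6,8,10,12}
'b' @ 2: {3,5,6,7}  [accepting]
'b' @ 3: {3,5,6,7}  [accepting]
end set {3,5,6,7} — state 3 in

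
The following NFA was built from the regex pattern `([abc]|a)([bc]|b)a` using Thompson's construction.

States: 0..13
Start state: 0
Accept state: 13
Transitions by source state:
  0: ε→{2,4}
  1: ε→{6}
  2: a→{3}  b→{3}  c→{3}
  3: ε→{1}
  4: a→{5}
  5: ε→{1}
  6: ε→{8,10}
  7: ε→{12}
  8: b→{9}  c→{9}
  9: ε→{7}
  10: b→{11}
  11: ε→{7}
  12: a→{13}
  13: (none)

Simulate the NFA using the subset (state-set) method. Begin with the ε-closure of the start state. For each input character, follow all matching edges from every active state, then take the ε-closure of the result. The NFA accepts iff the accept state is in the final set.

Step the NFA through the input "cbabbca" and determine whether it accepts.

start: ε-closure({0}) = {0,2,4}
'c' @ 1: {1,3,6,8,10}
'b' @ 2: {7,9,11,12}
'a' @ 3: {13}  ✓accept
'b' @ 4: {}  — no active states
rest 'bca' ignored (set empty)
after full input: {}  (accept=13 not in)

Answer: REJECT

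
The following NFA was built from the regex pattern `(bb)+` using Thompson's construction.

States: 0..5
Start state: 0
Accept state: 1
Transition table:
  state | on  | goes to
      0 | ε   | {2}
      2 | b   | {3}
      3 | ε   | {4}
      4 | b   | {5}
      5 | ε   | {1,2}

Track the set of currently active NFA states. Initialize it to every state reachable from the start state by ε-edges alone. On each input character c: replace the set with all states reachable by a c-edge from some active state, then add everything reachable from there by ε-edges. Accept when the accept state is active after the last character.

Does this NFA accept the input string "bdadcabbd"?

S₀ = ε-closure({0}) = {0,2}
'b' @ 1: {3,4}
'd' @ 2: {}  — dead — no transitions
rest 'adcabbd' ignored (set empty)
final: {}; accept 1 not in set

Answer: REJECT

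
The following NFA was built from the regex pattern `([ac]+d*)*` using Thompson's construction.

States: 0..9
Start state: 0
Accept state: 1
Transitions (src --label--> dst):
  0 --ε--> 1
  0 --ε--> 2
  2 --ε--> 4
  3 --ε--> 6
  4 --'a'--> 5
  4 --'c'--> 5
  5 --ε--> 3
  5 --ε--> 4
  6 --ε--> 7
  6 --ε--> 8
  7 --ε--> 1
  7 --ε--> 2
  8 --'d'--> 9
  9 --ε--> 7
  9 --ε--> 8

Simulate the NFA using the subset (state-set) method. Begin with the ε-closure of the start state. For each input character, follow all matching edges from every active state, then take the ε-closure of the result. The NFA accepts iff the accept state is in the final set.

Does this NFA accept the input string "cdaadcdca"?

Answer: ACCEPT

Steps:
start: ε-closure({0}) = {0,1,2,4}
'c' @ 1: {1,2,3,4,5,6,7,8}  (accept∈set)
'd' @ 2: {1,2,4,7,8,9}  (accept∈set)
'a' @ 3: {1,2,3,4,5,6,7,8}  (accept∈set)
'a' @ 4: {1,2,3,4,5,6,7,8}  (accept∈set)
'd' @ 5: {1,2,4,7,8,9}  (accept∈set)
'c' @ 6: {1,2,3,4,5,6,7,8}  (accept∈set)
'd' @ 7: {1,2,4,7,8,9}  (accept∈set)
'c' @ 8: {1,2,3,4,5,6,7,8}  (accept∈set)
'a' @ 9: {1,2,3,4,5,6,7,8}  (accept∈set)
after full input: {1,2,3,4,5,6,7,8}  (accept=1 in)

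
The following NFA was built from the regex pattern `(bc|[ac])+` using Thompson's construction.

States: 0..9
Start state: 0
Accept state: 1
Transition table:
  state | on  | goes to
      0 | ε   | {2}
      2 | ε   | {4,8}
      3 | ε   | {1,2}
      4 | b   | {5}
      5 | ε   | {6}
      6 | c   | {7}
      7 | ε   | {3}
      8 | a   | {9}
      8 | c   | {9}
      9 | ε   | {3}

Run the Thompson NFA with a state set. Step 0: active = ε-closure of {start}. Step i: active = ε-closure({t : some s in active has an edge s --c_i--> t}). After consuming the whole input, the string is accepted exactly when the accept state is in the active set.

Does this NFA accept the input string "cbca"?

S₀ = ε-closure({0}) = {0,2,4,8}
'c' @ 1: {1,2,3,4,8,9}  ✓accept
'b' @ 2: {5,6}
'c' @ 3: {1,2,3,4,7,8}  ✓accept
'a' @ 4: {1,2,3,4,8,9}  ✓accept
after full input: {1,2,3,4,8,9}  (accept=1 in)

Answer: ACCEPT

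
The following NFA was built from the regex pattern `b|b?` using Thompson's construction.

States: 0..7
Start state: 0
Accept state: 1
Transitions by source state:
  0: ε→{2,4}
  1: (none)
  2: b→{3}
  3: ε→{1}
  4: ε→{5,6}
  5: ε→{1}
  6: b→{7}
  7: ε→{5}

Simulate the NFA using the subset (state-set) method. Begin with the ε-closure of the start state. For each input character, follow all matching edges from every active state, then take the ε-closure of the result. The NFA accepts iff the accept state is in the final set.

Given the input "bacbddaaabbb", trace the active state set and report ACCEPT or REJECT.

initial (ε-close {0}): {0,1,2,4,5,6}
'b' @ 1: {1,3,5,7}  ✓accept
'a' @ 2: {}  — dead — no transitions
rest 'cbddaaabbb' ignored (set empty)
final: {}; accept 1 not in set

Answer: REJECT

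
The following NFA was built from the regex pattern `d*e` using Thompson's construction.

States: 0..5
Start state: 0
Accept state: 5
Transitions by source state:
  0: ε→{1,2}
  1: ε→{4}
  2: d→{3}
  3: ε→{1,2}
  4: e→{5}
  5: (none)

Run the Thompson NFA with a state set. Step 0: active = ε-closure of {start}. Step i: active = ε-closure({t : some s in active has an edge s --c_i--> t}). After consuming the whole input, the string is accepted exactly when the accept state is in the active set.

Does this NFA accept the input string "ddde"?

Answer: ACCEPT

Steps:
start: ε-closure({0}) = {0,1,2,4}
'd' @ 1: {1,2,3,4}
'd' @ 2: {1,2,3,4}
'd' @ 3: {1,2,3,4}
'e' @ 4: {5}  (accept∈set)
final: {5}; accept 5 in set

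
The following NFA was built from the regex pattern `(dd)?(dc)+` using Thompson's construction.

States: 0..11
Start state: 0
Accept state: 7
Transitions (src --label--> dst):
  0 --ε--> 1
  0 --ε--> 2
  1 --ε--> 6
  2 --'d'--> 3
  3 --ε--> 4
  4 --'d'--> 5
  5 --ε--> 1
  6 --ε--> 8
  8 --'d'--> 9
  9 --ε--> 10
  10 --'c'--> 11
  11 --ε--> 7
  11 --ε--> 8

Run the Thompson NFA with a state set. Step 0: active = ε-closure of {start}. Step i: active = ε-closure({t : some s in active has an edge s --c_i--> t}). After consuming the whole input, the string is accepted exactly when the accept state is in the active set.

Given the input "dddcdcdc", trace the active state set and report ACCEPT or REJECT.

Answer: ACCEPT

Steps:
start: ε-closure({0}) = {0,1,2,6,8}
'd' @ 1: {3,4,9,10}
'd' @ 2: {1,5,6,8}
'd' @ 3: {9,10}
'c' @ 4: {7,8,11}  (accept∈set)
'd' @ 5: {9,10}
'c' @ 6: {7,8,11}  (accept∈set)
'd' @ 7: {9,10}
'c' @ 8: {7,8,11}  (accept∈set)
after full input: {7,8,11}  (accept=7 in)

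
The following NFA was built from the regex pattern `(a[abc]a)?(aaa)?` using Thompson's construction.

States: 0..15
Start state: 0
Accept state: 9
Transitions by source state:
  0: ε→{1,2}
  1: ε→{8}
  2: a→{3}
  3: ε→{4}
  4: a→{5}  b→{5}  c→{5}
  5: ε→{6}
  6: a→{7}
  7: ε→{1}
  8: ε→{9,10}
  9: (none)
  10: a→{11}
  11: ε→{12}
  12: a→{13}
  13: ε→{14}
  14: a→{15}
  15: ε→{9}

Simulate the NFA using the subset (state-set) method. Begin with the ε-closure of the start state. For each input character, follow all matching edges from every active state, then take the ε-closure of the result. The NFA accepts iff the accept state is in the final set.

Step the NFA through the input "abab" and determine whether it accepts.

Answer: REJECT

Steps:
start: ε-closure({0}) = {0,1,2,8,9,10}
'a' @ 1: {3,4,11,12}
'b' @ 2: {5,6}
'a' @ 3: {1,7,8,9,10}  (accept∈set)
'b' @ 4: {}  — no active states
end set {} — state 9 not in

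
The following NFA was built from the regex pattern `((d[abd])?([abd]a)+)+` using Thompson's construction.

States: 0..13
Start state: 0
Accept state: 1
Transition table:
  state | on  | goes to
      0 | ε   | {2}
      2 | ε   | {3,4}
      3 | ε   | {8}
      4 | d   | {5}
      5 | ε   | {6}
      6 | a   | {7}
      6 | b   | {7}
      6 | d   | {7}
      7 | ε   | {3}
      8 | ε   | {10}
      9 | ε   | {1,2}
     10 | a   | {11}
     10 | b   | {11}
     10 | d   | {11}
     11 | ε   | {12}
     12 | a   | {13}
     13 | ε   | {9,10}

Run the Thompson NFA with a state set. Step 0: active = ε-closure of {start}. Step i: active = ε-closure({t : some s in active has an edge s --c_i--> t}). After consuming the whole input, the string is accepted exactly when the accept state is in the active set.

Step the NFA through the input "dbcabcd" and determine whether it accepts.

initial (ε-close {0}): {0,2,3,4,8,10}
'd' @ 1: {5,6,11,12}
'b' @ 2: {3,7,8,10}
'c' @ 3: {}  — no active states
rest 'abcd' ignored (set empty)
after full input: {}  (accept=1 not in)

Answer: REJECT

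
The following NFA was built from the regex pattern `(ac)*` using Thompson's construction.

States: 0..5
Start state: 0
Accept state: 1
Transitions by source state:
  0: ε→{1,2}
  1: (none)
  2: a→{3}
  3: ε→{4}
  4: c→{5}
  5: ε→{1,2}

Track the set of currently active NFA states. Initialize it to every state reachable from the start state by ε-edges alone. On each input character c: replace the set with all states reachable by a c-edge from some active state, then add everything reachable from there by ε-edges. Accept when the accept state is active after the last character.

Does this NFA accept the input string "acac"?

S₀ = ε-closure({0}) = {0,1,2}
'a' @ 1: {3,4}
'c' @ 2: {1,2,5}  ✓accept
'a' @ 3: {3,4}
'c' @ 4: {1,2,5}  ✓accept
final: {1,2,5}; accept 1 in set

Answer: ACCEPT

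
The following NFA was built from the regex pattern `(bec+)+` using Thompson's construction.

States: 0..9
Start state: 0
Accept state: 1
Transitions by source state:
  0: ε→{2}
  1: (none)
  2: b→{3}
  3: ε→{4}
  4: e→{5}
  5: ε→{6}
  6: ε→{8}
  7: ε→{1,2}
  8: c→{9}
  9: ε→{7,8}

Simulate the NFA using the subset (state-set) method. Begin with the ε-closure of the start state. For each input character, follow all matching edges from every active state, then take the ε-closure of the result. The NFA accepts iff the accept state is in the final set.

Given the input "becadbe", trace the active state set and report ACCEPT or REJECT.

S₀ = ε-closure({0}) = {0,2}
'b' @ 1: {3,4}
'e' @ 2: {5,6,8}
'c' @ 3: {1,2,7,8,9}  [accepting]
'a' @ 4: {}  — no active states
rest 'dbe' ignored (set empty)
final: {}; accept 1 not in set

Answer: REJECT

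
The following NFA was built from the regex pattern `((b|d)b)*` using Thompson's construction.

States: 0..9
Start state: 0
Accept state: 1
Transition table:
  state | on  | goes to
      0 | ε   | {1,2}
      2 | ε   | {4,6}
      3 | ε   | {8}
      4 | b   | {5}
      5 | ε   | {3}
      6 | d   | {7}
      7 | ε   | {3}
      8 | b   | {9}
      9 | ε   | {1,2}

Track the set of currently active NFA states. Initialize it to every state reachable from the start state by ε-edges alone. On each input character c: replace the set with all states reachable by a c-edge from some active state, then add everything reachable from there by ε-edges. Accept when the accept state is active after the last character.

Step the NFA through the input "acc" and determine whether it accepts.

Answer: REJECT

Steps:
start: ε-closure({0}) = {0,1,2,4,6}
'a' @ 1: {}  — state set empty
rest 'cc' ignored (set empty)
final: {}; accept 1 not in set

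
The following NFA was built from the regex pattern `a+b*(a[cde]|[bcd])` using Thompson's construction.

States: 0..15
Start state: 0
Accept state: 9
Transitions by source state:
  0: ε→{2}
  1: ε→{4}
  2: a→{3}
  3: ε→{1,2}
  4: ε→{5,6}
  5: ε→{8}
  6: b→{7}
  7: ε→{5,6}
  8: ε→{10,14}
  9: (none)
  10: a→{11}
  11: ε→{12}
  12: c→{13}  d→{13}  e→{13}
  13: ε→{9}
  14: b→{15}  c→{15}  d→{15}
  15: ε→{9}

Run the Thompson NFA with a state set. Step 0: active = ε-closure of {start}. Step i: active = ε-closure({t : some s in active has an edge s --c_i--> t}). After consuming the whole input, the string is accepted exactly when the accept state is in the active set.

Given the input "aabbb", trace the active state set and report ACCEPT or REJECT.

Answer: ACCEPT

Trace:
S₀ = ε-closure({0}) = {0,2}
'a' @ 1: {1,2,3,4,5,6,8,10,14}
'a' @ 2: {1,2,3,4,5,6,8,10,11,12,14}
'b' @ 3: {5,6,7,8,9,10,14,15}  (accept∈set)
'b' @ 4: {5,6,7,8,9,10,14,15}  (accept∈set)
'b' @ 5: {5,6,7,8,9,10,14,15}  (accept∈set)
end set {5,6,7,8,9,10,14,15} — state 9 in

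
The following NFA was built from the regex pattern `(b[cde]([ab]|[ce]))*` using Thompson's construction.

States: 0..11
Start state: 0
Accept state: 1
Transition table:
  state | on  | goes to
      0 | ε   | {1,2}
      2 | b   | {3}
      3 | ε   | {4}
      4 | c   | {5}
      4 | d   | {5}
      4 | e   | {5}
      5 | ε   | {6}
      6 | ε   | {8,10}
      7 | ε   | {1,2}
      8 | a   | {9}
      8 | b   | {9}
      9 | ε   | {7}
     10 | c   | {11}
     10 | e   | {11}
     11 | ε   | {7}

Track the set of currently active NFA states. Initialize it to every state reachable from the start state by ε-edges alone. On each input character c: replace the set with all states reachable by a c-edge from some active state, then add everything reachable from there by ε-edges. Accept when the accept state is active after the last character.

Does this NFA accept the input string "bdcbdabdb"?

start: ε-closure({0}) = {0,1,2}
'b' @ 1: {3,4}
'd' @ 2: {5,6,8,10}
'c' @ 3: {1,2,7,11}  ✓accept
'b' @ 4: {3,4}
'd' @ 5: {5,6,8,10}
'a' @ 6: {1,2,7,9}  ✓accept
'b' @ 7: {3,4}
'd' @ 8: {5,6,8,10}
'b' @ 9: {1,2,7,9}  ✓accept
after full input: {1,2,7,9}  (accept=1 in)

Answer: ACCEPT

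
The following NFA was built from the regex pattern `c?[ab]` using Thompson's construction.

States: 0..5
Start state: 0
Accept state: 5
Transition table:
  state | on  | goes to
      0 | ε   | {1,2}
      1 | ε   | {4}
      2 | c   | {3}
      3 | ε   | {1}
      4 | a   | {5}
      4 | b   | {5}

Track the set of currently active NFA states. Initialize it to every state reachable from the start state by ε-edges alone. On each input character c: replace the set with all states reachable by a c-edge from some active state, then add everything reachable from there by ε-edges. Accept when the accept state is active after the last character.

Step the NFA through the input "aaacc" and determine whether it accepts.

S₀ = ε-closure({0}) = {0,1,2,4}
'a' @ 1: {5}  [accepting]
'a' @ 2: {}  — state set empty
rest 'acc' ignored (set empty)
after full input: {}  (accept=5 not in)

Answer: REJECT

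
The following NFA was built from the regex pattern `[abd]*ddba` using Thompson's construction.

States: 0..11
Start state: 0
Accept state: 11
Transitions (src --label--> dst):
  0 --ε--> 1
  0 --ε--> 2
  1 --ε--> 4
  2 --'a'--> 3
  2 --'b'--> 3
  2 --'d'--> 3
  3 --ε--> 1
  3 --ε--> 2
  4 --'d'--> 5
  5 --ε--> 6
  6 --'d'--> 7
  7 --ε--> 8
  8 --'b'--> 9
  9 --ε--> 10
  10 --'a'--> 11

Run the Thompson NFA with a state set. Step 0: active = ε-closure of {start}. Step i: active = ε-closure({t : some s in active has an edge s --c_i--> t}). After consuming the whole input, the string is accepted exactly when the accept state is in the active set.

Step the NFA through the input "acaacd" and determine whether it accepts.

start: ε-closure({0}) = {0,1,2,4}
'a' @ 1: {1,2,3,4}
'c' @ 2: {}  — dead — no transitions
rest 'aacd' ignored (set empty)
final: {}; accept 11 not in set

Answer: REJECT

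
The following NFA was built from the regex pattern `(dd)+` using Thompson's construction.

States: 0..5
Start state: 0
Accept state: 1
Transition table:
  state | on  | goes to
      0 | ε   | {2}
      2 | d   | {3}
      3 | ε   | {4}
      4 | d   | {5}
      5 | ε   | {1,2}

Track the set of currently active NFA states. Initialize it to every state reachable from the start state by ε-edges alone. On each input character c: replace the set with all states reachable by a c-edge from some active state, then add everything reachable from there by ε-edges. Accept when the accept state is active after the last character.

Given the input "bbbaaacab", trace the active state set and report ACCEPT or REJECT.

Answer: REJECT

Steps:
S₀ = ε-closure({0}) = {0,2}
'b' @ 1: {}  — dead — no transitions
rest 'bbaaacab' ignored (set empty)
end set {} — state 1 not in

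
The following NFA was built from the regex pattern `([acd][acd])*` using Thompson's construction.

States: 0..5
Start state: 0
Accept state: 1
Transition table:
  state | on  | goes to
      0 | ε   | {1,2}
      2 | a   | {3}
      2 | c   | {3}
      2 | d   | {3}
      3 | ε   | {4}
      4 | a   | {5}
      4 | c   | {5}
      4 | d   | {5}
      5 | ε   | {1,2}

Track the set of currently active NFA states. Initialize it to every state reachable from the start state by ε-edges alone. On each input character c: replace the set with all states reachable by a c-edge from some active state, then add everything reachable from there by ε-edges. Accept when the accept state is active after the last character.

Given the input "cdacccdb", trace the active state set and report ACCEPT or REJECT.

S₀ = ε-closure({0}) = {0,1,2}
'c' @ 1: {3,4}
'd' @ 2: {1,2,5}  ✓accept
'a' @ 3: {3,4}
'c' @ 4: {1,2,5}  ✓accept
'c' @ 5: {3,4}
'c' @ 6: {1,2,5}  ✓accept
'd' @ 7: {3,4}
'b' @ 8: {}  — dead — no transitions
after full input: {}  (accept=1 not in)

Answer: REJECT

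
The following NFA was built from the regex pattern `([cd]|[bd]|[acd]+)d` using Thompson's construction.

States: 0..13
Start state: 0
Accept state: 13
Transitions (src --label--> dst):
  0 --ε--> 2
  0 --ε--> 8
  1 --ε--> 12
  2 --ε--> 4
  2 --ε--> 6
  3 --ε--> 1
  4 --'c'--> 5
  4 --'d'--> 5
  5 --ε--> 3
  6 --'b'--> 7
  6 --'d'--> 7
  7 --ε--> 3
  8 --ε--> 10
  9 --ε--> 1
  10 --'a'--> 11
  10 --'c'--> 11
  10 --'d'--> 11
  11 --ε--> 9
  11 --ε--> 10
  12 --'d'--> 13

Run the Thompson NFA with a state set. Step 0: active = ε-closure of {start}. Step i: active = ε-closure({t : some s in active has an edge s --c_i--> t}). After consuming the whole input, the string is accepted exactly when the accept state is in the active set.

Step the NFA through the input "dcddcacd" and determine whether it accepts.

Answer: ACCEPT

Trace:
S₀ = ε-closure({0}) = {0,2,4,6,8,10}
'd' @ 1: {1,3,5,7,9,10,11,12}
'c' @ 2: {1,9,10,11,12}
'd' @ 3: {1,9,10,11,12,13}  (accept∈set)
'd' @ 4: {1,9,10,11,12,13}  (accept∈set)
'c' @ 5: {1,9,10,11,12}
'a' @ 6: {1,9,10,11,12}
'c' @ 7: {1,9,10,11,12}
'd' @ 8: {1,9,10,11,12,13}  (accept∈set)
after full input: {1,9,10,11,12,13}  (accept=13 in)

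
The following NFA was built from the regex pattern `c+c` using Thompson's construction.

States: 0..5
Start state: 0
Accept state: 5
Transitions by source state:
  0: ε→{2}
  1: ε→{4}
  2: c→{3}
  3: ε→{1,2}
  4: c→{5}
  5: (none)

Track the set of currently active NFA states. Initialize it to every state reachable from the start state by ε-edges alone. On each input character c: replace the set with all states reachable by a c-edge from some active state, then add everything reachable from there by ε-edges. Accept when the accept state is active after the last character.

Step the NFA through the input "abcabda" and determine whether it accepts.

S₀ = ε-closure({0}) = {0,2}
'a' @ 1: {}  — dead — no transitions
rest 'bcabda' ignored (set empty)
final: {}; accept 5 not in set

Answer: REJECT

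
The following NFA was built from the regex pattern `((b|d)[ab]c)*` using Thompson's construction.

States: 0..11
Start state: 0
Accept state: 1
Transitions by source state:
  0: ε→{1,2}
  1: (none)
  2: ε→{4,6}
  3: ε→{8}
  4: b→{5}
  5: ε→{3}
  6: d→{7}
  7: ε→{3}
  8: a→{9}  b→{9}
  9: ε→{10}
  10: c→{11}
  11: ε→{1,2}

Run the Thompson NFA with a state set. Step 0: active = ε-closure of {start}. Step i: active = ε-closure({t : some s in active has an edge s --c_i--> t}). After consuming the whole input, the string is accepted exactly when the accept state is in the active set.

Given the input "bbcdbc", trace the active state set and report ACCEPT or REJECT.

start: ε-closure({0}) = {0,1,2,4,6}
'b' @ 1: {3,5,8}
'b' @ 2: {9,10}
'c' @ 3: {1,2,4,6,11}  (accept∈set)
'd' @ 4: {3,7,8}
'b' @ 5: {9,10}
'c' @ 6: {1,2,4,6,11}  (accept∈set)
final: {1,2,4,6,11}; accept 1 in set

Answer: ACCEPT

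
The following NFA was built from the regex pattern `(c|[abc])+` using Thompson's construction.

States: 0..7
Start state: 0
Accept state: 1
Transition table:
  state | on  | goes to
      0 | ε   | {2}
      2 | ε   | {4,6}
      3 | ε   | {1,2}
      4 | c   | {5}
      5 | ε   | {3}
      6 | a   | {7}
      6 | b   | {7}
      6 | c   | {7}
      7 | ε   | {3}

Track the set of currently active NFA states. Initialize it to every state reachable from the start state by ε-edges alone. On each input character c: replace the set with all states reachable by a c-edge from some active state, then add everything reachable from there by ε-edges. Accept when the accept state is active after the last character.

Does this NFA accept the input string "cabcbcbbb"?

Answer: ACCEPT

Steps:
initial (ε-close {0}): {0,2,4,6}
'c' @ 1: {1,2,3,4,5,6,7}  ✓accept
'a' @ 2: {1,2,3,4,6,7}  ✓accept
'b' @ 3: {1,2,3,4,6,7}  ✓accept
'c' @ 4: {1,2,3,4,5,6,7}  ✓accept
'b' @ 5: {1,2,3,4,6,7}  ✓accept
'c' @ 6: {1,2,3,4,5,6,7}  ✓accept
'b' @ 7: {1,2,3,4,6,7}  ✓accept
'b' @ 8: {1,2,3,4,6,7}  ✓accept
'b' @ 9: {1,2,3,4,6,7}  ✓accept
final: {1,2,3,4,6,7}; accept 1 in set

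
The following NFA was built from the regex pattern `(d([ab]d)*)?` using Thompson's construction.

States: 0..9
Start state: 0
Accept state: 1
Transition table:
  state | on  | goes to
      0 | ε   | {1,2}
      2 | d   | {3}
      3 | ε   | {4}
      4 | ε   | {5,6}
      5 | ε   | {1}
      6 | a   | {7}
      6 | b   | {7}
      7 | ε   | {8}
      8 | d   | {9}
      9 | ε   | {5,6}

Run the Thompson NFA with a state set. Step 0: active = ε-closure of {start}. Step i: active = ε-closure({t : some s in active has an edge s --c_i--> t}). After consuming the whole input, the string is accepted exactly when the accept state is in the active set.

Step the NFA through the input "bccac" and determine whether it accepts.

Answer: REJECT

Steps:
start: ε-closure({0}) = {0,1,2}
'b' @ 1: {}  — no active states
rest 'ccac' ignored (set empty)
final: {}; accept 1 not in set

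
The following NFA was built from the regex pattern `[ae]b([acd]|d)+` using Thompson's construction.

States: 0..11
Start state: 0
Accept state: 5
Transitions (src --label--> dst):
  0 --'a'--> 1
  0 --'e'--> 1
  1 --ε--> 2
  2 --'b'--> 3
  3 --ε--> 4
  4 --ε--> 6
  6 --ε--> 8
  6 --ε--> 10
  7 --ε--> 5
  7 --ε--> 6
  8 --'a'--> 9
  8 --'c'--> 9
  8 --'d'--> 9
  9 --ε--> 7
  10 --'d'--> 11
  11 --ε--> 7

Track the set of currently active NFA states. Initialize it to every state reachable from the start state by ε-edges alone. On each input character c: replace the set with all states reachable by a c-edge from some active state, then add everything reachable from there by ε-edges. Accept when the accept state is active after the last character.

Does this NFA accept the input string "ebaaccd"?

initial (ε-close {0}): {0}
'e' @ 1: {1,2}
'b' @ 2: {3,4,6,8,10}
'a' @ 3: {5,6,7,8,9,10}  [accepting]
'a' @ 4: {5,6,7,8,9,10}  [accepting]
'c' @ 5: {5,6,7,8,9,10}  [accepting]
'c' @ 6: {5,6,7,8,9,10}  [accepting]
'd' @ 7: {5,6,7,8,9,10,11}  [accepting]
after full input: {5,6,7,8,9,10,11}  (accept=5 in)

Answer: ACCEPT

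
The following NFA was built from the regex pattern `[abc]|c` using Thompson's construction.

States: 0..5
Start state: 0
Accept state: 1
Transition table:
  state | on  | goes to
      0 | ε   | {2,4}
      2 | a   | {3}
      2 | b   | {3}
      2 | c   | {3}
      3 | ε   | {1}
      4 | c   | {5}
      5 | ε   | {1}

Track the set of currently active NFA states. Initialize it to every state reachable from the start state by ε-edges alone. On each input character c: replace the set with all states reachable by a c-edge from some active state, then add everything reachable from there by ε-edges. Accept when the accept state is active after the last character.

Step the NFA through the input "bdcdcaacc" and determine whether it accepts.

Answer: REJECT

Trace:
start: ε-closure({0}) = {0,2,4}
'b' @ 1: {1,3}  [accepting]
'd' @ 2: {}  — state set empty
rest 'cdcaacc' ignored (set empty)
after full input: {}  (accept=1 not in)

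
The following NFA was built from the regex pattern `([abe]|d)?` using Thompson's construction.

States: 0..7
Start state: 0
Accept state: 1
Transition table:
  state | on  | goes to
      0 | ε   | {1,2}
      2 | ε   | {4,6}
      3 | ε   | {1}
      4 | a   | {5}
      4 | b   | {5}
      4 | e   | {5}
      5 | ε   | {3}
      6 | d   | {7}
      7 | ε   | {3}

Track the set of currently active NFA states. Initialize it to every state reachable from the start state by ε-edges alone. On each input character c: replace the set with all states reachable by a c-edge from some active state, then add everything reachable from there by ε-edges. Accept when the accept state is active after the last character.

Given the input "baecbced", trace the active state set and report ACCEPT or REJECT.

start: ε-closure({0}) = {0,1,2,4,6}
'b' @ 1: {1,3,5}  [accepting]
'a' @ 2: {}  — state set empty
rest 'ecbced' ignored (set empty)
final: {}; accept 1 not in set

Answer: REJECT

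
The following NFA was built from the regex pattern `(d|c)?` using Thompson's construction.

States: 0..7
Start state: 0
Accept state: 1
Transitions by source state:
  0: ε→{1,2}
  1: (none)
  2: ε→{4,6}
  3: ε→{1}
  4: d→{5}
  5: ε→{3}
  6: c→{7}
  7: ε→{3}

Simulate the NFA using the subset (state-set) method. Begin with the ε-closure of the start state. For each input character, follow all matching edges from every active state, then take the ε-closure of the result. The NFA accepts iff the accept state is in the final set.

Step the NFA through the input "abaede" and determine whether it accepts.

S₀ = ε-closure({0}) = {0,1,2,4,6}
'a' @ 1: {}  — no active states
rest 'baede' ignored (set empty)
after full input: {}  (accept=1 not in)

Answer: REJECT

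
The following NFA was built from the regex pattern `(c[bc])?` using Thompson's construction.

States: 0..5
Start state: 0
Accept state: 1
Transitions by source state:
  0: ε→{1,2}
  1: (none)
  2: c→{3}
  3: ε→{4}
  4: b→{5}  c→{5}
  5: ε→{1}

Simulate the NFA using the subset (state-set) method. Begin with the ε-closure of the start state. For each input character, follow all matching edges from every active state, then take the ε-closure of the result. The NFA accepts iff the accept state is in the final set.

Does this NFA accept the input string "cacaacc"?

initial (ε-close {0}): {0,1,2}
'c' @ 1: {3,4}
'a' @ 2: {}  — no active states
rest 'caacc' ignored (set empty)
after full input: {}  (accept=1 not in)

Answer: REJECT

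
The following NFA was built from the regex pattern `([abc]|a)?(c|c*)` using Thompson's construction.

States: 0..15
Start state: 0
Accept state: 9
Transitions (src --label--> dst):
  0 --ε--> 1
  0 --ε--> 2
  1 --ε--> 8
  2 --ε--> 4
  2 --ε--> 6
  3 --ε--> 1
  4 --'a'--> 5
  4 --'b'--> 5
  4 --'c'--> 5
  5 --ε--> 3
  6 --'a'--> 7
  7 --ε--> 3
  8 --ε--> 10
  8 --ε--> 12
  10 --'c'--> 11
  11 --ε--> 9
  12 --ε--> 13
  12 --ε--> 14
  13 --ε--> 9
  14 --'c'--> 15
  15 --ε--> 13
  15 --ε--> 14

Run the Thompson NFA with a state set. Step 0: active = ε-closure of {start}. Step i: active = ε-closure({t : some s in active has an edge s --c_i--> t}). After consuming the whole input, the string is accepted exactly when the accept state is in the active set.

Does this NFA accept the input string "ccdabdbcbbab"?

Answer: REJECT

Steps:
initial (ε-close {0}): {0,1,2,4,6,8,9,10,12,13,14}
'c' @ 1: {1,3,5,8,9,10,11,12,13,14,15}  ✓accept
'c' @ 2: {9,11,13,14,15}  ✓accept
'd' @ 3: {}  — dead — no transitions
rest 'abdbcbbab' ignored (set empty)
final: {}; accept 9 not in set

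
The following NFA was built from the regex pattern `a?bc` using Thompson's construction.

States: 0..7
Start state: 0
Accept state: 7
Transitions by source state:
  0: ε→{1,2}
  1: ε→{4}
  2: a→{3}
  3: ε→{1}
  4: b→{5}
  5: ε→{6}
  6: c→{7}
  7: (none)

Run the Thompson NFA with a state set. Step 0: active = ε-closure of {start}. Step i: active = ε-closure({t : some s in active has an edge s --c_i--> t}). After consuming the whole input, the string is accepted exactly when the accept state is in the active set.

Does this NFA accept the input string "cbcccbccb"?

initial (ε-close {0}): {0,1,2,4}
'c' @ 1: {}  — dead — no transitions
rest 'bcccbccb' ignored (set empty)
end set {} — state 7 not in

Answer: REJECT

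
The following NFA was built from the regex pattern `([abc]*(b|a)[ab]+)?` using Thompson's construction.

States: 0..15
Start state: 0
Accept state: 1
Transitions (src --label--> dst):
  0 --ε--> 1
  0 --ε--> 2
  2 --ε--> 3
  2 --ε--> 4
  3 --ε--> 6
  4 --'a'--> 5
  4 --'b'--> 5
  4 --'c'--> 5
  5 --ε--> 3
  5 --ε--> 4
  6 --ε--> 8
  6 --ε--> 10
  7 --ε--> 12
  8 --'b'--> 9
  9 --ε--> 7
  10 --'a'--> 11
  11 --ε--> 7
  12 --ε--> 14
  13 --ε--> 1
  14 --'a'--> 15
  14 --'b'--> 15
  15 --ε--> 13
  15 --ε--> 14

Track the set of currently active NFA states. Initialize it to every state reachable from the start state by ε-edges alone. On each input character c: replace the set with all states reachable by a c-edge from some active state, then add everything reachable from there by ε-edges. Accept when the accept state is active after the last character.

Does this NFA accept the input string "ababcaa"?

initial (ε-close {0}): {0,1,2,3,4,6,8,10}
'a' @ 1: {3,4,5,6,7,8,10,11,12,14}
'b' @ 2: {1,3,4,5,6,7,8,9,10,12,13,14,15}  [accepting]
'a' @ 3: {1,3,4,5,6,7,8,10,11,12,13,14,15}  [accepting]
'b' @ 4: {1,3,4,5,6,7,8,9,10,12,13,14,15}  [accepting]
'c' @ 5: {3,4,5,6,8,10}
'a' @ 6: {3,4,5,6,7,8,10,11,12,14}
'a' @ 7: {1,3,4,5,6,7,8,10,11,12,13,14,15}  [accepting]
after full input: {1,3,4,5,6,7,8,10,11,12,13,14,15}  (accept=1 in)

Answer: ACCEPT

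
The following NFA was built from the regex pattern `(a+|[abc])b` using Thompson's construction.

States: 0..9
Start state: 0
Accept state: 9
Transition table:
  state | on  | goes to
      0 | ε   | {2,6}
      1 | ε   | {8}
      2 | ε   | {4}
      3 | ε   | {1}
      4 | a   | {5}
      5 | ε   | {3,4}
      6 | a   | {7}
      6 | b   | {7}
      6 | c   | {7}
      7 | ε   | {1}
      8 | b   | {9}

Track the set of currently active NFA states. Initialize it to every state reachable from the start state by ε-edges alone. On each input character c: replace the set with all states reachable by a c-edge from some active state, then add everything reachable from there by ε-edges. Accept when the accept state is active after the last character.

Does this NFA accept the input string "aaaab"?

initial (ε-close {0}): {0,2,4,6}
'a' @ 1: {1,3,4,5,7,8}
'a' @ 2: {1,3,4,5,8}
'a' @ 3: {1,3,4,5,8}
'a' @ 4: {1,3,4,5,8}
'b' @ 5: {9}  ✓accept
end set {9} — state 9 in

Answer: ACCEPT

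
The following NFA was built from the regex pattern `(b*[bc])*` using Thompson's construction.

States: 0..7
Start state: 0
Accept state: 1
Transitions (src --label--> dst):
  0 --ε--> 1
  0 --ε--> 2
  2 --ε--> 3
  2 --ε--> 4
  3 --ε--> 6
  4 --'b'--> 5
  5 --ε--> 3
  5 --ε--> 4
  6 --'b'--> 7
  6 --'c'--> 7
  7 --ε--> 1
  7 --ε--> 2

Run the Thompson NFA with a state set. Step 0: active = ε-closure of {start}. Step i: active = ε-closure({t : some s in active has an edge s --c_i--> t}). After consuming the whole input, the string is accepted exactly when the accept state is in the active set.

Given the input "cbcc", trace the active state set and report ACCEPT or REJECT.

initial (ε-close {0}): {0,1,2,3,4,6}
'c' @ 1: {1,2,3,4,6,7}  ✓accept
'b' @ 2: {1,2,3,4,5,6,7}  ✓accept
'c' @ 3: {1,2,3,4,6,7}  ✓accept
'c' @ 4: {1,2,3,4,6,7}  ✓accept
final: {1,2,3,4,6,7}; accept 1 in set

Answer: ACCEPT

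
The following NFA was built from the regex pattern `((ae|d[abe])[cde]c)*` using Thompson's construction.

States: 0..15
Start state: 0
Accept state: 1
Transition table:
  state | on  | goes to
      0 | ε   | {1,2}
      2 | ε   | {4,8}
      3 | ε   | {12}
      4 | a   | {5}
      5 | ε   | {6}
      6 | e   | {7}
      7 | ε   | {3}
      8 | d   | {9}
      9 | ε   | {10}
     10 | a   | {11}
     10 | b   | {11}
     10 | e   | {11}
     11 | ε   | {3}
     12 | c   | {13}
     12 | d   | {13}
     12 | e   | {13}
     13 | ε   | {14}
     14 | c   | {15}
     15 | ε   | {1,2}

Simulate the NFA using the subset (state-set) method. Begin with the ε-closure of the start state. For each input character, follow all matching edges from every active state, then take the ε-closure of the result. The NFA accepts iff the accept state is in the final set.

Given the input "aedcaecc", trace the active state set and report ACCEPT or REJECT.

S₀ = ε-closure({0}) = {0,1,2,4,8}
'a' @ 1: {5,6}
'e' @ 2: {3,7,12}
'd' @ 3: {13,14}
'c' @ 4: {1,2,4,8,15}  ✓accept
'a' @ 5: {5,6}
'e' @ 6: {3,7,12}
'c' @ 7: {13,14}
'c' @ 8: {1,2,4,8,15}  ✓accept
end set {1,2,4,8,15} — state 1 in

Answer: ACCEPT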